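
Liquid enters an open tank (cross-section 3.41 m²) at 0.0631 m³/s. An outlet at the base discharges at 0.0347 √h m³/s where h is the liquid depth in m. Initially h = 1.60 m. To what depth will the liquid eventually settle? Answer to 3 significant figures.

3.31 m

Level balance: A dh/dt = 0.0631 − 0.0347 √h. Setting dh/dt = 0:
Q_in = 0.0347 √h_ss ⇒ √h_ss = 0.0631/0.0347 = 1.8184.
h_ss = 1.8184² = 3.3067 m. (Since h₀ = 1.60 m < h_ss, the level will rise toward this value.)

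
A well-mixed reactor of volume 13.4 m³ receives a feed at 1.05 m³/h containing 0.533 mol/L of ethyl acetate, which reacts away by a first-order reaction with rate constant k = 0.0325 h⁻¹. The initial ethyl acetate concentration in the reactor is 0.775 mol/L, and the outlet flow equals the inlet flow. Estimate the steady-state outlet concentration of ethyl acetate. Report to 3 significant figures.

Species balance: V dC/dt = Q C_in − Q C − k V C.
At steady state: 0 = Q C_in − (Q + kV) C_ss, so C_ss = Q C_in/(Q + kV).
C_ss = 1.05·0.533/(1.05 + 0.0325·13.4) = 0.55965/1.4855 = 0.37674 mol/L.

0.377 mol/L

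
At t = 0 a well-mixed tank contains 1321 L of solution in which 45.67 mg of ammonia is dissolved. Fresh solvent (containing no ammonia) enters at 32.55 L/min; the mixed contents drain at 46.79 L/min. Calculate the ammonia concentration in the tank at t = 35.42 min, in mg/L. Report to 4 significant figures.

0.01151 mg/L

Let m(t) be the amount of ammonia. Volume: V(t) = V₀ + (Q_in − Q_out) t = 1321 − 14.2400 t; V(35.42) = 816.619 L.
Species balance (pure solvent in): dm/dt = −Q_out · m/V(t).
dm/m = −Q_out dt/(V₀ − 14.2400 t); integrating gives ln(m/m₀) = −(Q_out/(Q_in−Q_out)) ln(V/V₀).
m = m₀ (V₀/V)^(Q_out/(Q_in−Q_out)) = 45.67 × (1321/816.619)^(-3.28581) = 9.40328 mg.
C = m/V = 9.40328/816.619 = 0.0115149 mg/L.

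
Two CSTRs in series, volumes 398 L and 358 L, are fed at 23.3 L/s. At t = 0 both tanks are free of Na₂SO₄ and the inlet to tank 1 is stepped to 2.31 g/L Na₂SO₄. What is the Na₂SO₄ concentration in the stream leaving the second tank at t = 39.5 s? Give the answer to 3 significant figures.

1.62 g/L

Each tank obeys Vᵢ dCᵢ/dt = Q(Cᵢ₋₁ − Cᵢ), so τᵢ = Vᵢ/Q.
τ₁ = 398/23.3 = 17.082 s; τ₂ = 358/23.3 = 15.365 s.
Solving the cascade with C₁(0)=C₂(0)=0 gives C₂(t) = C_in[1 − (τ₁ e^(−t/τ₁) − τ₂ e^(−t/τ₂))/(τ₁ − τ₂)].
At t = 39.5: e^(−t/τ₁) = 0.099020, e^(−t/τ₂) = 0.076474.
C₂ = 2.31·[1 − (17.082·0.099020 − 15.365·0.076474)/(1.7167)] = 2.31·0.69919 = 1.6151 g/L.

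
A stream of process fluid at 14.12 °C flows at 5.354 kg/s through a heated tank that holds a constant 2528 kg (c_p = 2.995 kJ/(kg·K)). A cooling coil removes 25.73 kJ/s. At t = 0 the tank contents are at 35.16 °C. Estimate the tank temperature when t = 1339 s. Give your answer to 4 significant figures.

13.84 °C

Energy balance: M c_p dT/dt = ṁ c_p (T_in − T) − 25.73.
τ = M/ṁ = 472.170 s; T_ss = T_in − Q̇/(ṁ c_p) = 14.12 − 25.73/(5.354·2.995) = 12.5154 °C.
Solution: T(t) = T_ss + (T₀ − T_ss) e^(−t/τ).
T(1339) = 12.5154 + (22.6446)·e^(−1339/472.170) = 12.5154 + (22.6446)·0.0586692 = 13.8439 °C.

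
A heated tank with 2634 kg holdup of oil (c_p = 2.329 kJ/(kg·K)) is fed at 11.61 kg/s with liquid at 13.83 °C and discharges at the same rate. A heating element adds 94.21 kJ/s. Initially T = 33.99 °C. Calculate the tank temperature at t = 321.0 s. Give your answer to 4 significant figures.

21.37 °C

M c_p dT/dt = ṁ c_p (T_in − T) + Q̇.
Rearrange: dT/dt = (T_ss − T)/τ with τ = M/ṁ = 226.873 s and T_ss = T_in + Q̇/(ṁ c_p) = 17.3141 °C.
T approaches T_ss exponentially: T(t) = T_ss + (T₀ − T_ss) e^(−t/τ).
T(321.0) = 17.3141 + (16.6759)·e^(−321.0/226.873) = 17.3141 + (16.6759)·0.242953 = 21.3656 °C.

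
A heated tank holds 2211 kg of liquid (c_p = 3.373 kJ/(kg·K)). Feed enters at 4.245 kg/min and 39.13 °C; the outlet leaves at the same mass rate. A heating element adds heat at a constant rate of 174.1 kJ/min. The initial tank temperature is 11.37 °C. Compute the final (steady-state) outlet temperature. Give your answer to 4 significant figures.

Unsteady energy balance on the tank contents: M c_p dT/dt = ṁ c_p (T_in − T) + 174.1.
At steady state dT/dt = 0 ⇒ T_ss = T_in + Q̇/(ṁ c_p) = 39.13 + 174.1/(4.245·3.373) = 51.2892 °C.

51.29 °C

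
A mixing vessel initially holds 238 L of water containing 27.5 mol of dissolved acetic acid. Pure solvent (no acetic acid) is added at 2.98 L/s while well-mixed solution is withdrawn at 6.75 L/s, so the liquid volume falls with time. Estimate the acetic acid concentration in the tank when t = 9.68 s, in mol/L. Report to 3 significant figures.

0.101 mol/L

Total volume: dV/dt = Q_in − Q_out = -3.7700 L/s, so V(t) = 238 − 3.7700 t and V(9.68) = 201.51 L.
Species balance (pure solvent in): dm/dt = −Q_out · m/V(t).
Separate: dm/m = −Q_out dt/V(t) ⇒ ln(m/m₀) = −(Q_out/(Q_in−Q_out)) ln(V/V₀).
m = m₀ (V₀/V)^(Q_out/(Q_in−Q_out)) = 27.5 × (238/201.51)^(-1.7905) = 20.413 mol.
C = m/V = 20.413/201.51 = 0.10130 mol/L.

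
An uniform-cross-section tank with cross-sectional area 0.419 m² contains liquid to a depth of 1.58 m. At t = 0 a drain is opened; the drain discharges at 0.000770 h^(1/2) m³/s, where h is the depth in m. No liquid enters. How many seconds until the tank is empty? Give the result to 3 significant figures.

Unsteady balance on liquid volume: A dh/dt = −0.000770 √h.
This is separable: 2 d(√h)/dt = −0.000770/A, so √h = √h₀ − (0.000770/(2A)) t.
Set h = 0: 2√h₀ = (0.000770/A) t_empty ⇒ t_empty = 2A√h₀/0.000770.
t_empty = 2·0.419·√1.58/0.000770 = 0.83800·1.2570/0.000770 = 1368.0 s.

1370 s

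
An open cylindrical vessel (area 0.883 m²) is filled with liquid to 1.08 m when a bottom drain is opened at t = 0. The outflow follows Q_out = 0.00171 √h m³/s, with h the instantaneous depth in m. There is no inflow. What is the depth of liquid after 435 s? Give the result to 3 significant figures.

With no inflow, A dh/dt = −0.00171 √h.
This is separable: 2 d(√h)/dt = −0.00171/A, so √h = √h₀ − (0.00171/(2A)) t.
√h = √1.08 − 0.00171·435/(2·0.883) = 1.0392 − 0.42121 = 0.61802.
h = 0.61802² = 0.38195 m.

0.382 m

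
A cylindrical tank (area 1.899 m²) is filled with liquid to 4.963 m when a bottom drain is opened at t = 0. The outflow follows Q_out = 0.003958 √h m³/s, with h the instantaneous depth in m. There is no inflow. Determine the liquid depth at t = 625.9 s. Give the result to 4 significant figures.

Unsteady balance on liquid volume: A dh/dt = −0.003958 √h.
∫ h^(−1/2) dh = −(0.003958/A) ∫ dt, giving 2√h = 2√h₀ − (0.003958/A) t.
√h = √4.963 − 0.003958·625.9/(2·1.899) = 2.22778 − 0.652268 = 1.57551.
h = 1.57551² = 2.48224 m.

2.482 m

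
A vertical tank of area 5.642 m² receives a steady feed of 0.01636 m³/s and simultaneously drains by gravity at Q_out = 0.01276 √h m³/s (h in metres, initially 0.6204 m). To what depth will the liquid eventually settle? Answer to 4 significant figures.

Level balance: A dh/dt = 0.01636 − 0.01276 √h. Setting dh/dt = 0:
Q_in = 0.01276 √h_ss ⇒ √h_ss = 0.01636/0.01276 = 1.28213.
h_ss = 1.28213² = 1.64386 m. (Since h₀ = 0.6204 m < h_ss, the level will rise toward this value.)

1.644 m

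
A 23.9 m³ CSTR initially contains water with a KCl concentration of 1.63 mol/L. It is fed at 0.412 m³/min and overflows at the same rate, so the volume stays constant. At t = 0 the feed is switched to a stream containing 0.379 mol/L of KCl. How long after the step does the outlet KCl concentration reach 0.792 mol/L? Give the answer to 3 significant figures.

64.3 min

Unsteady species balance (constant V, well mixed): V dC/dt = Q(C_in − C), so τ = V/Q = 58.010 min.
C(t) = C_in + (C₀ − C_in) e^(−t/τ). Set C = 0.792 and solve for t:
e^(−t/τ) = (C − C_in)/(C₀ − C_in) = (0.792 − 0.379)/(1.63 − 0.379) = 0.33014
t = −τ ln(…) = 58.010 × 1.1083 = 64.289 min.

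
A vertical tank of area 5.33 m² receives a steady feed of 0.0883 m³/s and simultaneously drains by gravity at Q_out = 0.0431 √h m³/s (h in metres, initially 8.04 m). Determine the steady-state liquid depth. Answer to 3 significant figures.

A dh/dt = Q_in − 0.0431 √h. Steady state requires inflow = outflow:
Q_in = 0.0431 √h_ss ⇒ √h_ss = 0.0883/0.0431 = 2.0487.
h_ss = 2.0487² = 4.1973 m. (Since h₀ = 8.04 m > h_ss, the level will fall toward this value.)

4.20 m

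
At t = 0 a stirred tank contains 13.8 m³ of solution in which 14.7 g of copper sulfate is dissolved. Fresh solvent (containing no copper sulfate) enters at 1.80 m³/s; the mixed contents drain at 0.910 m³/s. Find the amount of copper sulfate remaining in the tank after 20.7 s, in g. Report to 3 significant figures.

6.18 g

Let m(t) be the amount of copper sulfate. Volume: V(t) = V₀ + (Q_in − Q_out) t = 13.8 + 0.89000 t; V(20.7) = 32.223 m³.
No copper sulfate enters, so dm/dt = −Q_out · (m/V).
Separate: dm/m = −Q_out dt/V(t) ⇒ ln(m/m₀) = −(Q_out/(Q_in−Q_out)) ln(V/V₀).
m = m₀ (V₀/V)^(Q_out/(Q_in−Q_out)) = 14.7 × (13.8/32.223)^(1.0225) = 6.1767 g.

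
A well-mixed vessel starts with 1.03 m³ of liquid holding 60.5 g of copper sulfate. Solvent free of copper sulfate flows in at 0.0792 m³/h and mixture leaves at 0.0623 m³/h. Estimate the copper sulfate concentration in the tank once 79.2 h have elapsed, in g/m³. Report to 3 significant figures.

1.19 g/m³

Total volume: dV/dt = Q_in − Q_out = 0.016900 m³/h, so V(t) = 1.03 + 0.016900 t and V(79.2) = 2.3685 m³.
No copper sulfate enters, so dm/dt = −Q_out · (m/V).
Separate: dm/m = −Q_out dt/V(t) ⇒ ln(m/m₀) = −(Q_out/(Q_in−Q_out)) ln(V/V₀).
m = m₀ (V₀/V)^(Q_out/(Q_in−Q_out)) = 60.5 × (1.03/2.3685)^(3.6864) = 2.8095 g.
C = m/V = 2.8095/2.3685 = 1.1862 g/m³.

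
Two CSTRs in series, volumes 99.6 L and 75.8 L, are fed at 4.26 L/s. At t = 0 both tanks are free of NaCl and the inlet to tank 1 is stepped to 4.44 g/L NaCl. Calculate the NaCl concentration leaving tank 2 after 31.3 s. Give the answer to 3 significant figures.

2.00 g/L

Species balance on tank i: dCᵢ/dt = (Cᵢ₋₁ − Cᵢ)/τᵢ with τᵢ = Vᵢ/Q.
τ₁ = 99.6/4.26 = 23.380 s; τ₂ = 75.8/4.26 = 17.793 s.
Solving the cascade with C₁(0)=C₂(0)=0 gives C₂(t) = C_in[1 − (τ₁ e^(−t/τ₁) − τ₂ e^(−t/τ₂))/(τ₁ − τ₂)].
At t = 31.3: e^(−t/τ₁) = 0.26218, e^(−t/τ₂) = 0.17220.
C₂ = 4.44·[1 − (23.380·0.26218 − 17.793·0.17220)/(5.5869)] = 4.44·0.45127 = 2.0036 g/L.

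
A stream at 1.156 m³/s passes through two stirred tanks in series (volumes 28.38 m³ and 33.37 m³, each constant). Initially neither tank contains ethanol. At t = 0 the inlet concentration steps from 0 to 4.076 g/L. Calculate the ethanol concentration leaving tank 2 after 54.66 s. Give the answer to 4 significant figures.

Time constants: τᵢ = Vᵢ/Q for each well-mixed tank.
τ₁ = 28.38/1.156 = 24.5502 s; τ₂ = 33.37/1.156 = 28.8668 s.
Tank 1: C₁ = C_in(1 − e^(−t/τ₁)). Tank 2 (τ₁ ≠ τ₂): C₂ = C_in[1 − (τ₁ e^(−t/τ₁) − τ₂ e^(−t/τ₂))/(τ₁ − τ₂)].
At t = 54.66: e^(−t/τ₁) = 0.107910, e^(−t/τ₂) = 0.150540.
C₂ = 4.076·[1 − (24.5502·0.107910 − 28.8668·0.150540)/(-4.31661)] = 4.076·0.607005 = 2.47415 g/L.

2.474 g/L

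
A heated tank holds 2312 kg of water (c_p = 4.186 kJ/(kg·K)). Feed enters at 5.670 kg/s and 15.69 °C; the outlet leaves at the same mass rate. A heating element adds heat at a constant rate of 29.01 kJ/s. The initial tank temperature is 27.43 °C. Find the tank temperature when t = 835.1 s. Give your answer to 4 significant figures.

18.27 °C

First-law balance (no shaft work): M c_p dT/dt = ṁ c_p (T_in − T) + 29.01.
Rearrange: dT/dt = (T_ss − T)/τ with τ = M/ṁ = 407.760 s and T_ss = T_in + Q̇/(ṁ c_p) = 16.9123 °C.
This is linear first-order; T(t) = T_ss + (T₀ − T_ss) e^(−t/τ).
T(835.1) = 16.9123 + (10.5177)·e^(−835.1/407.760) = 16.9123 + (10.5177)·0.128990 = 18.2690 °C.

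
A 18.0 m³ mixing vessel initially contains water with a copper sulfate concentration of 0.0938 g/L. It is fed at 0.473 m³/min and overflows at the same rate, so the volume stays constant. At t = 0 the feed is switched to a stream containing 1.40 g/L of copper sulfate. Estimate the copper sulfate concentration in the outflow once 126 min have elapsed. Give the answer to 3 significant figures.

1.35 g/L

Accumulation = in − out for the solute gives V dC/dt = Q(C_in − C).
Time constant τ = V/Q = 18.0/0.473 = 38.055 min.
Integrating: C(t) = C_in + (C₀ − C_in) e^(−t/τ).
C(126) = 1.40 + (0.0938 − 1.40)·e^(−126/38.055) = 1.40 + (-1.3062)·0.036480 = 1.3524 g/L.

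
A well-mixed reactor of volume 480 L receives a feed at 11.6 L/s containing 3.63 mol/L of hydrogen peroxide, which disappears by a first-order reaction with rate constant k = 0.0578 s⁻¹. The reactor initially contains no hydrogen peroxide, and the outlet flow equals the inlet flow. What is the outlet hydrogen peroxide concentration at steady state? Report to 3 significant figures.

1.07 mol/L

V dC/dt = Q(C_in − C) − k V C.
At steady state: 0 = Q C_in − (Q + kV) C_ss, so C_ss = Q C_in/(Q + kV).
C_ss = 11.6·3.63/(11.6 + 0.0578·480) = 42.108/39.344 = 1.0703 mol/L.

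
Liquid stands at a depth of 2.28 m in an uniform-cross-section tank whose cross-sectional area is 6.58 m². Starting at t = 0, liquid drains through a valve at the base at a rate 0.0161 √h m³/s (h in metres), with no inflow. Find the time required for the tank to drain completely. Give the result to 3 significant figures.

A dh/dt = −Q_out = −0.0161 √h.
Separate and integrate: 2(√h − √h₀) = −(0.0161/A) t.
Set h = 0: 2√h₀ = (0.0161/A) t_empty ⇒ t_empty = 2A√h₀/0.0161.
t_empty = 2·6.58·√2.28/0.0161 = 13.160·1.5100/0.0161 = 1234.2 s.

1230 s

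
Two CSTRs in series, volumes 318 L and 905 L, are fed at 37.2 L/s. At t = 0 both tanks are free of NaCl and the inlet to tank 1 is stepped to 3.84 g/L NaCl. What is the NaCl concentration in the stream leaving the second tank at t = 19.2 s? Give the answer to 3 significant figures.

Each tank obeys Vᵢ dCᵢ/dt = Q(Cᵢ₋₁ − Cᵢ), so τᵢ = Vᵢ/Q.
τ₁ = 318/37.2 = 8.5484 s; τ₂ = 905/37.2 = 24.328 s.
Solving the cascade with C₁(0)=C₂(0)=0 gives C₂(t) = C_in[1 − (τ₁ e^(−t/τ₁) − τ₂ e^(−t/τ₂))/(τ₁ − τ₂)].
At t = 19.2: e^(−t/τ₁) = 0.10582, e^(−t/τ₂) = 0.45420.
C₂ = 3.84·[1 − (8.5484·0.10582 − 24.328·0.45420)/(-15.780)] = 3.84·0.35707 = 1.3711 g/L.

1.37 g/L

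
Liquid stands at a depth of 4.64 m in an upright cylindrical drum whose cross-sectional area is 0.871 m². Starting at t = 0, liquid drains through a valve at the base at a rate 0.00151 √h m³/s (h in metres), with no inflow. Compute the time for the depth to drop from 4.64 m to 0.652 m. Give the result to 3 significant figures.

1550 s

With no inflow, A dh/dt = −0.00151 √h.
Separate and integrate: 2(√h − √h₀) = −(0.00151/A) t.
t = 2A(√h₀ − √h)/0.00151 = 2·0.871·(√4.64 − √0.652)/0.00151
  = 1.7420 × (2.1541 − 0.80747) / 0.00151 = 1553.5 s.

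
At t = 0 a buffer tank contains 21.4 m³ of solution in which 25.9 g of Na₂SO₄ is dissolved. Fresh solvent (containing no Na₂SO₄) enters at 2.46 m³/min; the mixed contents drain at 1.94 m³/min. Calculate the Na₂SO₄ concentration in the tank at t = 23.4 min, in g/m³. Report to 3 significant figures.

Let m(t) be the amount of Na₂SO₄. Volume: V(t) = V₀ + (Q_in − Q_out) t = 21.4 + 0.52000 t; V(23.4) = 33.568 m³.
No Na₂SO₄ enters, so dm/dt = −Q_out · (m/V).
Separate: dm/m = −Q_out dt/V(t) ⇒ ln(m/m₀) = −(Q_out/(Q_in−Q_out)) ln(V/V₀).
m = m₀ (V₀/V)^(Q_out/(Q_in−Q_out)) = 25.9 × (21.4/33.568)^(3.7308) = 4.8294 g.
C = m/V = 4.8294/33.568 = 0.14387 g/m³.

0.144 g/m³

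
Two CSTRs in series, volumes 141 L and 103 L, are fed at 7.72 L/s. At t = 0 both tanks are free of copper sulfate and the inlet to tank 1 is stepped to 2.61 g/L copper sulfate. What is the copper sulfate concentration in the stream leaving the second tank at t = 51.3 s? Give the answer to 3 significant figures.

Time constants: τᵢ = Vᵢ/Q for each well-mixed tank.
τ₁ = 141/7.72 = 18.264 s; τ₂ = 103/7.72 = 13.342 s.
Solving the cascade with C₁(0)=C₂(0)=0 gives C₂(t) = C_in[1 − (τ₁ e^(−t/τ₁) − τ₂ e^(−t/τ₂))/(τ₁ − τ₂)].
At t = 51.3: e^(−t/τ₁) = 0.060279, e^(−t/τ₂) = 0.021386.
C₂ = 2.61·[1 − (18.264·0.060279 − 13.342·0.021386)/(4.9223)] = 2.61·0.83430 = 2.1775 g/L.

2.18 g/L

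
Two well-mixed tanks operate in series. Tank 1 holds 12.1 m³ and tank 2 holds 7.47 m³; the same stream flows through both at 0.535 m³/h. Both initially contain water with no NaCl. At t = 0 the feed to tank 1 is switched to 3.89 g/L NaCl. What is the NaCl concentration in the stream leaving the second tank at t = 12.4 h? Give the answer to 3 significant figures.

Species balance on tank i: dCᵢ/dt = (Cᵢ₋₁ − Cᵢ)/τᵢ with τᵢ = Vᵢ/Q.
τ₁ = 12.1/0.535 = 22.617 h; τ₂ = 7.47/0.535 = 13.963 h.
Tank 1: C₁ = C_in(1 − e^(−t/τ₁)). Tank 2 (τ₁ ≠ τ₂): C₂ = C_in[1 − (τ₁ e^(−t/τ₁) − τ₂ e^(−t/τ₂))/(τ₁ − τ₂)].
At t = 12.4: e^(−t/τ₁) = 0.57795, e^(−t/τ₂) = 0.41144.
C₂ = 3.89·[1 − (22.617·0.57795 − 13.963·0.41144)/(8.6542)] = 3.89·0.15340 = 0.59674 g/L.

0.597 g/L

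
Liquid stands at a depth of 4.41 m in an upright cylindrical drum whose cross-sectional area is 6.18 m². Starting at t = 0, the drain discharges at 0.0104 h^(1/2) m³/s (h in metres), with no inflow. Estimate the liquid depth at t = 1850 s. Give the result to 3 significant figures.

0.295 m

A dh/dt = −Q_out = −0.0104 √h.
∫ h^(−1/2) dh = −(0.0104/A) ∫ dt, giving 2√h = 2√h₀ − (0.0104/A) t.
√h = √4.41 − 0.0104·1850/(2·6.18) = 2.1000 − 1.5566 = 0.54337.
h = 0.54337² = 0.29525 m.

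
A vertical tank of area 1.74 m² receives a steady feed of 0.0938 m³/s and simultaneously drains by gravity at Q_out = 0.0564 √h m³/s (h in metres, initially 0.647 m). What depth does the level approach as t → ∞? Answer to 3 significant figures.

A dh/dt = Q_in − 0.0564 √h. Steady state requires inflow = outflow:
Q_in = 0.0564 √h_ss ⇒ √h_ss = 0.0938/0.0564 = 1.6631.
h_ss = 1.6631² = 2.7660 m. (Since h₀ = 0.647 m < h_ss, the level will rise toward this value.)

2.77 m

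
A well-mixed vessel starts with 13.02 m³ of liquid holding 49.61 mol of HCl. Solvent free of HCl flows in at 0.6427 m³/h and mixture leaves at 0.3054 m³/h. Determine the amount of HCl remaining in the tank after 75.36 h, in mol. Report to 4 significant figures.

Let m(t) be the amount of HCl. Volume: V(t) = V₀ + (Q_in − Q_out) t = 13.02 + 0.337300 t; V(75.36) = 38.4389 m³.
No HCl enters, so dm/dt = −Q_out · (m/V).
dm/m = −Q_out dt/(V₀ + 0.337300 t); integrating gives ln(m/m₀) = −(Q_out/(Q_in−Q_out)) ln(V/V₀).
m = m₀ (V₀/V)^(Q_out/(Q_in−Q_out)) = 49.61 × (13.02/38.4389)^(0.905425) = 18.6155 mol.

18.62 mol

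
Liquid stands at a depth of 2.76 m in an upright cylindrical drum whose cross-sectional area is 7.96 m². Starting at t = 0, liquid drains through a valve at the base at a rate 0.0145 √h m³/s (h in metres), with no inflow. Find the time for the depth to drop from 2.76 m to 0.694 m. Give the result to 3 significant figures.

Mass balance (ρ constant): A dh/dt = −0.0145 √h.
This is separable: 2 d(√h)/dt = −0.0145/A, so √h = √h₀ − (0.0145/(2A)) t.
t = 2A(√h₀ − √h)/0.0145 = 2·7.96·(√2.76 − √0.694)/0.0145
  = 15.920 × (1.6613 − 0.83307) / 0.0145 = 909.37 s.

909 s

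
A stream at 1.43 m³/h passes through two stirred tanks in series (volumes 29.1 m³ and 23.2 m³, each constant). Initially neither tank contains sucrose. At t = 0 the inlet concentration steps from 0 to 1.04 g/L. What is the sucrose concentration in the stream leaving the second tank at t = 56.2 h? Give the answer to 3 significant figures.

Species balance on tank i: dCᵢ/dt = (Cᵢ₋₁ − Cᵢ)/τᵢ with τᵢ = Vᵢ/Q.
τ₁ = 29.1/1.43 = 20.350 h; τ₂ = 23.2/1.43 = 16.224 h.
Tank 1: C₁ = C_in(1 − e^(−t/τ₁)). Tank 2 (τ₁ ≠ τ₂): C₂ = C_in[1 − (τ₁ e^(−t/τ₁) − τ₂ e^(−t/τ₂))/(τ₁ − τ₂)].
At t = 56.2: e^(−t/τ₁) = 0.063183, e^(−t/τ₂) = 0.031303.
C₂ = 1.04·[1 − (20.350·0.063183 − 16.224·0.031303)/(4.1259)] = 1.04·0.81146 = 0.84391 g/L.

0.844 g/L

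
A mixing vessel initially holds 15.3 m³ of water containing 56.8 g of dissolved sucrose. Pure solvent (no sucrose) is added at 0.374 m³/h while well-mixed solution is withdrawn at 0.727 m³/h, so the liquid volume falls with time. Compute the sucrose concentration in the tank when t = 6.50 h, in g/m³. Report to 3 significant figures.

Let m(t) be the amount of sucrose. Volume: V(t) = V₀ + (Q_in − Q_out) t = 15.3 − 0.35300 t; V(6.50) = 13.006 m³.
Solute balance: dm/dt = 0 − Q_out C = −Q_out m/V(t).
dm/m = −Q_out dt/(V₀ − 0.35300 t); integrating gives ln(m/m₀) = −(Q_out/(Q_in−Q_out)) ln(V/V₀).
m = m₀ (V₀/V)^(Q_out/(Q_in−Q_out)) = 56.8 × (15.3/13.006)^(-2.0595) = 40.646 g.
C = m/V = 40.646/13.006 = 3.1253 g/m³.

3.13 g/m³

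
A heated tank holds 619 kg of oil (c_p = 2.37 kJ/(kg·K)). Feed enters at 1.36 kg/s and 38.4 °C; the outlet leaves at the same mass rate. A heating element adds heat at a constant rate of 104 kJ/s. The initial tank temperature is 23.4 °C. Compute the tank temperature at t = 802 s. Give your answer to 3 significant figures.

Heat balance on the well-mixed liquid: M c_p dT/dt = ṁ c_p (T_in − T) + 104.
Rearrange: dT/dt = (T_ss − T)/τ with τ = M/ṁ = 455.15 s and T_ss = T_in + Q̇/(ṁ c_p) = 70.666 °C.
This is linear first-order; T(t) = T_ss + (T₀ − T_ss) e^(−t/τ).
T(802) = 70.666 + (-47.266)·e^(−802/455.15) = 70.666 + (-47.266)·0.17169 = 62.551 °C.

62.6 °C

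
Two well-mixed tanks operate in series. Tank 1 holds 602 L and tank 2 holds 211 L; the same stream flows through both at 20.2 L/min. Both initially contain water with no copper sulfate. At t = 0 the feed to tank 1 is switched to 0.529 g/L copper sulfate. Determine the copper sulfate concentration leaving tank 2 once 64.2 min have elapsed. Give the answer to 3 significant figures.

Species balance on tank i: dCᵢ/dt = (Cᵢ₋₁ − Cᵢ)/τᵢ with τᵢ = Vᵢ/Q.
τ₁ = 602/20.2 = 29.802 min; τ₂ = 211/20.2 = 10.446 min.
Solving the cascade with C₁(0)=C₂(0)=0 gives C₂(t) = C_in[1 − (τ₁ e^(−t/τ₁) − τ₂ e^(−t/τ₂))/(τ₁ − τ₂)].
At t = 64.2: e^(−t/τ₁) = 0.11599, e^(−t/τ₂) = 0.0021417.
C₂ = 0.529·[1 − (29.802·0.11599 − 10.446·0.0021417)/(19.356)] = 0.529·0.82257 = 0.43514 g/L.

0.435 g/L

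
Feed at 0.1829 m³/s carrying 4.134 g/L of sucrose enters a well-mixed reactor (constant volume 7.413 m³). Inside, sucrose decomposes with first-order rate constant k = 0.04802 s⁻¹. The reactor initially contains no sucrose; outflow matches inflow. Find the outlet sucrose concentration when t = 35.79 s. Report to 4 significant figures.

Species balance: V dC/dt = Q C_in − Q C − k V C.
dC/dt = (Q/V) C_in − (Q/V + k) C; effective rate a = Q/V + k = 0.0246729 + 0.04802 = 0.0726929 s⁻¹.
C_ss = Q C_in/(Q + kV) = 1.40313 g/L; C(t) = C_ss + (C₀ − C_ss) e^(−a t).
C(35.79) = 1.40313 + (-1.40313)·e^(−0.0726929·35.79) = 1.40313 + (-1.40313)·0.0741491 = 1.29909 g/L.

1.299 g/L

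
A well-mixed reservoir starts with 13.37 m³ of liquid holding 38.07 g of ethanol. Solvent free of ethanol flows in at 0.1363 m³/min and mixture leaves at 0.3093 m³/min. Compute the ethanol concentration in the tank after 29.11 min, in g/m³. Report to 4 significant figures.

Total volume: dV/dt = Q_in − Q_out = -0.173000 m³/min, so V(t) = 13.37 − 0.173000 t and V(29.11) = 8.33397 m³.
No ethanol enters, so dm/dt = −Q_out · (m/V).
dm/m = −Q_out dt/(V₀ − 0.173000 t); integrating gives ln(m/m₀) = −(Q_out/(Q_in−Q_out)) ln(V/V₀).
m = m₀ (V₀/V)^(Q_out/(Q_in−Q_out)) = 38.07 × (13.37/8.33397)^(-1.78786) = 16.3520 g.
C = m/V = 16.3520/8.33397 = 1.96209 g/m³.

1.962 g/m³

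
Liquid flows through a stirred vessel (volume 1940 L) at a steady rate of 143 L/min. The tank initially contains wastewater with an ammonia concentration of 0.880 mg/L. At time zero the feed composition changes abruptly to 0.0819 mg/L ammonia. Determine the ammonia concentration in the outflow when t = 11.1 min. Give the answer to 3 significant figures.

0.434 mg/L

Transient balance on the dissolved component: V dC/dt = Q(C_in − C).
Time constant τ = V/Q = 1940/143 = 13.566 min.
This is linear first-order; C(t) = C_in + (C₀ − C_in) e^(−t/τ).
C(11.1) = 0.0819 + (0.880 − 0.0819)·e^(−11.1/13.566) = 0.0819 + (0.79810)·0.44123 = 0.43404 mg/L.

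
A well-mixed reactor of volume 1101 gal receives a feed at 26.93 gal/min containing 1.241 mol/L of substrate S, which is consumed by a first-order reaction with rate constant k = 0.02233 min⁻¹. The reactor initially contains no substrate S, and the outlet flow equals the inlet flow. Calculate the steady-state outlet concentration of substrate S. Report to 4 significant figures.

Accumulation = in − out − consumed: V dC/dt = Q C_in − Q C − k V C.
Steady state (dC/dt = 0): C_ss = Q C_in/(Q + kV) = C_in/(1 + kV/Q).
C_ss = 26.93·1.241/(26.93 + 0.02233·1101) = 33.4201/51.5153 = 0.648741 mol/L.

0.6487 mol/L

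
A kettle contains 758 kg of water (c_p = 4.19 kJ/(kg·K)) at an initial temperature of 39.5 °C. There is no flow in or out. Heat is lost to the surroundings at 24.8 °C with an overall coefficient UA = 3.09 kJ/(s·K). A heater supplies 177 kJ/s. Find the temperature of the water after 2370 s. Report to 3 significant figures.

Lumped-capacitance energy balance: M c_p dT/dt = UA(T_amb − T) + Q̇.
dT/dt = (T_ss − T)/τ with T_ss = T_amb + Q̇/UA = 24.8 + 177/3.09 = 82.082 °C, τ = M c_p/UA = 758·4.19/3.09 = 1027.8 s.
This is linear first-order; T(t) = T_ss + (T₀ − T_ss) e^(−t/τ).
T(2370) = 82.082 + (-42.582)·0.099678 = 77.837 °C.

77.8 °C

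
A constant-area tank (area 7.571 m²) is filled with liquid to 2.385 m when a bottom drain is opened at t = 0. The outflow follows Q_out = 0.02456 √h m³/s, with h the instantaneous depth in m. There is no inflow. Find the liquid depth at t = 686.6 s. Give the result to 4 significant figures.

0.1855 m

Unsteady balance on liquid volume: A dh/dt = −0.02456 √h.
∫ h^(−1/2) dh = −(0.02456/A) ∫ dt, giving 2√h = 2√h₀ − (0.02456/A) t.
√h = √2.385 − 0.02456·686.6/(2·7.571) = 1.54434 − 1.11365 = 0.430694.
h = 0.430694² = 0.185497 m.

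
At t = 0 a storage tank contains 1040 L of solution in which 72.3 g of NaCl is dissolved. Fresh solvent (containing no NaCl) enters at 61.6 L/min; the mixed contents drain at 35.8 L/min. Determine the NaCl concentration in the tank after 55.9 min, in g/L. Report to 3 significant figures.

Total volume: dV/dt = Q_in − Q_out = 25.800 L/min, so V(t) = 1040 + 25.800 t and V(55.9) = 2482.2 L.
Species balance (pure solvent in): dm/dt = −Q_out · m/V(t).
Separate: dm/m = −Q_out dt/V(t) ⇒ ln(m/m₀) = −(Q_out/(Q_in−Q_out)) ln(V/V₀).
m = m₀ (V₀/V)^(Q_out/(Q_in−Q_out)) = 72.3 × (1040/2482.2)^(1.3876) = 21.622 g.
C = m/V = 21.622/2482.2 = 0.0087107 g/L.

0.00871 g/L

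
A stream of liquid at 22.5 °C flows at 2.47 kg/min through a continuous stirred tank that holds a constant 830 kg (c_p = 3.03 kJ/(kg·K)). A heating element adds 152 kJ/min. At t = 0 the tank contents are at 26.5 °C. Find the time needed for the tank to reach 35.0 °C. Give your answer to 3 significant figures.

M c_p dT/dt = ṁ c_p (T_in − T) + Q̇.
τ = M/ṁ = 336.03 min; T_ss = T_in + Q̇/(ṁ c_p) = 42.810 °C.
T(t) = T_ss + (T₀ − T_ss) e^(−t/τ). Set T = 35.0:
e^(−t/τ) = (35.0 − 42.810)/(26.5 − 42.810) = 0.47884
t = −336.03 · ln(0.47884) = 247.45 min.

247 min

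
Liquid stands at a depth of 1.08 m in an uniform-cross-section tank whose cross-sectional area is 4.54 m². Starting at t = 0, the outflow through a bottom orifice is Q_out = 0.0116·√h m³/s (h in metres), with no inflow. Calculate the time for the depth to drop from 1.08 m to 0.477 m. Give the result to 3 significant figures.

273 s

Unsteady balance on liquid volume: A dh/dt = −0.0116 √h.
∫ h^(−1/2) dh = −(0.0116/A) ∫ dt, giving 2√h = 2√h₀ − (0.0116/A) t.
t = 2A(√h₀ − √h)/0.0116 = 2·4.54·(√1.08 − √0.477)/0.0116
  = 9.0800 × (1.0392 − 0.69065) / 0.0116 = 272.85 s.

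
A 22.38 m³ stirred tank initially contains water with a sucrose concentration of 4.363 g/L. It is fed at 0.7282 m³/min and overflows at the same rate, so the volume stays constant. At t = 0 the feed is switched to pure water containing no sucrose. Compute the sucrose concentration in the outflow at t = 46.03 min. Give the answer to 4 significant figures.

0.9757 g/L

Accumulation = in − out for the solute gives V dC/dt = Q(C_in − C).
So dC/dt = (C_in − C)/τ with τ = V/Q = 22.38/0.7282 = 30.7333 min.
C approaches C_in exponentially: C(t) = C_in + (C₀ − C_in) e^(−t/τ).
C(46.03) = 0 + (4.363 − 0)·e^(−46.03/30.7333) = 0 + (4.36300)·0.223639 = 0.975736 g/L.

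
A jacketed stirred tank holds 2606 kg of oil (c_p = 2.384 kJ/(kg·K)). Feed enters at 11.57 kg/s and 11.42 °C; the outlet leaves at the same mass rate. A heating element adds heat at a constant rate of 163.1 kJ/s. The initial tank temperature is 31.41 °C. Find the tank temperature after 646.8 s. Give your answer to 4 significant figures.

18.13 °C

Heat balance on the well-mixed liquid: M c_p dT/dt = ṁ c_p (T_in − T) + 163.1.
τ = M/ṁ = 225.238 s; T_ss = T_in + Q̇/(ṁ c_p) = 11.42 + 163.1/(11.57·2.384) = 17.3331 °C.
This is linear first-order; T(t) = T_ss + (T₀ − T_ss) e^(−t/τ).
T(646.8) = 17.3331 + (14.0769)·e^(−646.8/225.238) = 17.3331 + (14.0769)·0.0566064 = 18.1299 °C.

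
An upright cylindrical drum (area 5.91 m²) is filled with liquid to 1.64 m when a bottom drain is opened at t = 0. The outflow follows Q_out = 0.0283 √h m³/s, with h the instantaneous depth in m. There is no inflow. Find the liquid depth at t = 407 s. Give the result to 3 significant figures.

0.0937 m

With no inflow, A dh/dt = −0.0283 √h.
This is separable: 2 d(√h)/dt = −0.0283/A, so √h = √h₀ − (0.0283/(2A)) t.
√h = √1.64 − 0.0283·407/(2·5.91) = 1.2806 − 0.97446 = 0.30617.
h = 0.30617² = 0.093738 m.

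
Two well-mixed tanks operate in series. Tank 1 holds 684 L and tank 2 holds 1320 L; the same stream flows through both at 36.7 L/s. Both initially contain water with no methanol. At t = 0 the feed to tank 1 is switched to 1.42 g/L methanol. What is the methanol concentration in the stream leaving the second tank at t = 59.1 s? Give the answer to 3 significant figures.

0.914 g/L

Each tank obeys Vᵢ dCᵢ/dt = Q(Cᵢ₋₁ − Cᵢ), so τᵢ = Vᵢ/Q.
τ₁ = 684/36.7 = 18.638 s; τ₂ = 1320/36.7 = 35.967 s.
Solving the cascade with C₁(0)=C₂(0)=0 gives C₂(t) = C_in[1 − (τ₁ e^(−t/τ₁) − τ₂ e^(−t/τ₂))/(τ₁ − τ₂)].
At t = 59.1: e^(−t/τ₁) = 0.041961, e^(−t/τ₂) = 0.19337.
C₂ = 1.42·[1 − (18.638·0.041961 − 35.967·0.19337)/(-17.330)] = 1.42·0.64380 = 0.91419 g/L.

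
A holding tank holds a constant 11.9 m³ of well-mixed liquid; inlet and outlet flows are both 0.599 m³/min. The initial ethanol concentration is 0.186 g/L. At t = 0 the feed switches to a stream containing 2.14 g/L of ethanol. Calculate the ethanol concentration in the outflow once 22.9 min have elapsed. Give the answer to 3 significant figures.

1.52 g/L

Unsteady species balance (constant V, well mixed): V dC/dt = Q(C_in − C).
So dC/dt = (C_in − C)/τ with τ = V/Q = 11.9/0.599 = 19.866 min.
C approaches C_in exponentially: C(t) = C_in + (C₀ − C_in) e^(−t/τ).
C(22.9) = 2.14 + (0.186 − 2.14)·e^(−22.9/19.866) = 2.14 + (-1.9540)·0.31578 = 1.5230 g/L.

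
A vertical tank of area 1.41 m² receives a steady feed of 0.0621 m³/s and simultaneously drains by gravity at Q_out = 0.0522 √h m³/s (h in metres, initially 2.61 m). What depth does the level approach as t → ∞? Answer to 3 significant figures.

A dh/dt = Q_in − 0.0522 √h. Steady state requires inflow = outflow:
Q_in = 0.0522 √h_ss ⇒ √h_ss = 0.0621/0.0522 = 1.1897.
h_ss = 1.1897² = 1.4153 m. (Since h₀ = 2.61 m > h_ss, the level will fall toward this value.)

1.42 m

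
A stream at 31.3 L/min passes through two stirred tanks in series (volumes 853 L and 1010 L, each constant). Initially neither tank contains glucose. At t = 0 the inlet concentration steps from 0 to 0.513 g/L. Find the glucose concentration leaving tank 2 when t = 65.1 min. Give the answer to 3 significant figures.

Time constants: τᵢ = Vᵢ/Q for each well-mixed tank.
τ₁ = 853/31.3 = 27.252 min; τ₂ = 1010/31.3 = 32.268 min.
Tank 1: C₁ = C_in(1 − e^(−t/τ₁)). Tank 2 (τ₁ ≠ τ₂): C₂ = C_in[1 − (τ₁ e^(−t/τ₁) − τ₂ e^(−t/τ₂))/(τ₁ − τ₂)].
At t = 65.1: e^(−t/τ₁) = 0.091741, e^(−t/τ₂) = 0.13299.
C₂ = 0.513·[1 − (27.252·0.091741 − 32.268·0.13299)/(-5.0160)] = 0.513·0.64288 = 0.32980 g/L.

0.330 g/L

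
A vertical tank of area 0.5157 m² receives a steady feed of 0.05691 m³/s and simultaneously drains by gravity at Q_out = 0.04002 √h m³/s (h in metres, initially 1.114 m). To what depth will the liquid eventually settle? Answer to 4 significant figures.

Level balance: A dh/dt = 0.05691 − 0.04002 √h. Setting dh/dt = 0:
Q_in = 0.04002 √h_ss ⇒ √h_ss = 0.05691/0.04002 = 1.42204.
h_ss = 1.42204² = 2.02219 m. (Since h₀ = 1.114 m < h_ss, the level will rise toward this value.)

2.022 m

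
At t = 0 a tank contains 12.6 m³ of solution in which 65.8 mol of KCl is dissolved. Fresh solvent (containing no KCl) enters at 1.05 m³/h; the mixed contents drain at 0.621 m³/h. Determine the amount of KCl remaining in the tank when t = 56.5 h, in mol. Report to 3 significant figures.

Let m(t) be the amount of KCl. Volume: V(t) = V₀ + (Q_in − Q_out) t = 12.6 + 0.42900 t; V(56.5) = 36.839 m³.
Species balance (pure solvent in): dm/dt = −Q_out · m/V(t).
Separate: dm/m = −Q_out dt/V(t) ⇒ ln(m/m₀) = −(Q_out/(Q_in−Q_out)) ln(V/V₀).
m = m₀ (V₀/V)^(Q_out/(Q_in−Q_out)) = 65.8 × (12.6/36.839)^(1.4476) = 13.924 mol.

13.9 mol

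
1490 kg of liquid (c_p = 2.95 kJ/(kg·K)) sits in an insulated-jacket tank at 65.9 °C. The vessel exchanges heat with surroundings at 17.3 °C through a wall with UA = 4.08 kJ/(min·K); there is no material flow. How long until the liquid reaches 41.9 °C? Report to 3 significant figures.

734 min

M c_p dT/dt = −UA(T − T_amb).
τ = M c_p/UA = 1077.3 min; T_ss = T_amb = 17.300 °C.
T(t) = T_ss + (T₀ − T_ss)e^(−t/τ); set T = 41.9:
t = −τ ln[(T − T_ss)/(T₀ − T_ss)] = −1077.3 · ln(0.50617) = 733.53 min.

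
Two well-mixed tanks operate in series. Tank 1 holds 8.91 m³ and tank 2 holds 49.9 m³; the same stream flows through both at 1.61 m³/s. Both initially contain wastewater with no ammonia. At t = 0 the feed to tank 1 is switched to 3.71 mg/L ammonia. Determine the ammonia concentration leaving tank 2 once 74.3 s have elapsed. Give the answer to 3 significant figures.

3.30 mg/L

Time constants: τᵢ = Vᵢ/Q for each well-mixed tank.
τ₁ = 8.91/1.61 = 5.5342 s; τ₂ = 49.9/1.61 = 30.994 s.
Tank 1: C₁ = C_in(1 − e^(−t/τ₁)). Tank 2 (τ₁ ≠ τ₂): C₂ = C_in[1 − (τ₁ e^(−t/τ₁) − τ₂ e^(−t/τ₂))/(τ₁ − τ₂)].
At t = 74.3: e^(−t/τ₁) = 1.4767e-06, e^(−t/τ₂) = 0.090967.
C₂ = 3.71·[1 − (5.5342·1.4767e-06 − 30.994·0.090967)/(-25.460)] = 3.71·0.88926 = 3.2992 mg/L.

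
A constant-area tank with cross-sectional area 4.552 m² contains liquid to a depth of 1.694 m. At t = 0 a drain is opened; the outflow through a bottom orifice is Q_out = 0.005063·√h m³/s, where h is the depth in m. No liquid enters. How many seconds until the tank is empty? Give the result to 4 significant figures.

Accumulation of liquid (constant cross-section A): A dh/dt = −0.005063 √h.
This is separable: 2 d(√h)/dt = −0.005063/A, so √h = √h₀ − (0.005063/(2A)) t.
Tank is empty when √h = 0: t_empty = 2A√h₀/0.005063.
t_empty = 2·4.552·√1.694/0.005063 = 9.10400·1.30154/0.005063 = 2340.35 s.

2340 s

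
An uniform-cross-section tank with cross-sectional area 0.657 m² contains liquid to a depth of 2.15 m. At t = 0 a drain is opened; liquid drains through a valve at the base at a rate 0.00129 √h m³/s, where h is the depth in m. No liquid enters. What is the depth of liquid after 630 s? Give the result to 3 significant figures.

Mass balance (ρ constant): A dh/dt = −0.00129 √h.
Separate and integrate: 2(√h − √h₀) = −(0.00129/A) t.
√h = √2.15 − 0.00129·630/(2·0.657) = 1.4663 − 0.61849 = 0.84779.
h = 0.84779² = 0.71876 m.

0.719 m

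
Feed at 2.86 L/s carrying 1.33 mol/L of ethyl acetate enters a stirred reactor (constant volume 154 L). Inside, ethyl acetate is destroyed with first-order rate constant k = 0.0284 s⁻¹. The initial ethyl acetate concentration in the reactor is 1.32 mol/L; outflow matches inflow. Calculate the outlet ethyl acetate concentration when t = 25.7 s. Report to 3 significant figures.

V dC/dt = Q(C_in − C) − k V C.
dC/dt = (Q/V) C_in − (Q/V + k) C; effective rate a = Q/V + k = 0.018571 + 0.0284 = 0.046971 s⁻¹.
C_ss = Q C_in/(Q + kV) = 0.52585 mol/L; C(t) = C_ss + (C₀ − C_ss) e^(−a t).
C(25.7) = 0.52585 + (0.79415)·e^(−0.046971·25.7) = 0.52585 + (0.79415)·0.29904 = 0.76334 mol/L.

0.763 mol/L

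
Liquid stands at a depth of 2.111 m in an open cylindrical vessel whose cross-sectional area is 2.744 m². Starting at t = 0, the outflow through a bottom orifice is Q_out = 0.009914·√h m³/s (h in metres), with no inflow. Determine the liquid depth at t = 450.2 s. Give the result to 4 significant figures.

With no inflow, A dh/dt = −0.009914 √h.
This is separable: 2 d(√h)/dt = −0.009914/A, so √h = √h₀ − (0.009914/(2A)) t.
√h = √2.111 − 0.009914·450.2/(2·2.744) = 1.45293 − 0.813280 = 0.639648.
h = 0.639648² = 0.409149 m.

0.4091 m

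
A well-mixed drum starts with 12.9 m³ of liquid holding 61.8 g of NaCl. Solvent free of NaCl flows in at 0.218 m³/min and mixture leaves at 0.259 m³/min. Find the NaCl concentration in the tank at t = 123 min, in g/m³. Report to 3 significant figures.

Let m(t) be the amount of NaCl. Volume: V(t) = V₀ + (Q_in − Q_out) t = 12.9 − 0.041000 t; V(123) = 7.8570 m³.
Solute balance: dm/dt = 0 − Q_out C = −Q_out m/V(t).
Separate: dm/m = −Q_out dt/V(t) ⇒ ln(m/m₀) = −(Q_out/(Q_in−Q_out)) ln(V/V₀).
m = m₀ (V₀/V)^(Q_out/(Q_in−Q_out)) = 61.8 × (12.9/7.8570)^(-6.3171) = 2.6960 g.
C = m/V = 2.6960/7.8570 = 0.34313 g/m³.

0.343 g/m³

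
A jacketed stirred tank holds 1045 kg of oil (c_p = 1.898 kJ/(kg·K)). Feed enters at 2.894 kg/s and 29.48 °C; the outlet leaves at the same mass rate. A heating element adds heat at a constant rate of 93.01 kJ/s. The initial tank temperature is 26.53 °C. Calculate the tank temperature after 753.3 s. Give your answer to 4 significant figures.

Unsteady energy balance on the tank contents: M c_p dT/dt = ṁ c_p (T_in − T) + 93.01.
Rearrange: dT/dt = (T_ss − T)/τ with τ = M/ṁ = 361.092 s and T_ss = T_in + Q̇/(ṁ c_p) = 46.4130 °C.
Solution: T(t) = T_ss + (T₀ − T_ss) e^(−t/τ).
T(753.3) = 46.4130 + (-19.8830)·e^(−753.3/361.092) = 46.4130 + (-19.8830)·0.124161 = 43.9443 °C.

43.94 °C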